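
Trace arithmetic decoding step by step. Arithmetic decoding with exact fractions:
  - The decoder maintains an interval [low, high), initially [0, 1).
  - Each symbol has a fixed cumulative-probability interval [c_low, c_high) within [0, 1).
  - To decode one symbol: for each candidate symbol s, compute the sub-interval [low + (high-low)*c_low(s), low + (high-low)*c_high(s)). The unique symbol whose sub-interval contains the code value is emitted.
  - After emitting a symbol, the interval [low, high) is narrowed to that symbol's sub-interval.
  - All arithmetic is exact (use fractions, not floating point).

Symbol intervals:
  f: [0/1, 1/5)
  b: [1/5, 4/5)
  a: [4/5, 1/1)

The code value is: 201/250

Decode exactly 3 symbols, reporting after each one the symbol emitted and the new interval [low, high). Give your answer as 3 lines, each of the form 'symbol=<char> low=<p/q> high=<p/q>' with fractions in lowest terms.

Step 1: interval [0/1, 1/1), width = 1/1 - 0/1 = 1/1
  'f': [0/1 + 1/1*0/1, 0/1 + 1/1*1/5) = [0/1, 1/5)
  'b': [0/1 + 1/1*1/5, 0/1 + 1/1*4/5) = [1/5, 4/5)
  'a': [0/1 + 1/1*4/5, 0/1 + 1/1*1/1) = [4/5, 1/1) <- contains code 201/250
  emit 'a', narrow to [4/5, 1/1)
Step 2: interval [4/5, 1/1), width = 1/1 - 4/5 = 1/5
  'f': [4/5 + 1/5*0/1, 4/5 + 1/5*1/5) = [4/5, 21/25) <- contains code 201/250
  'b': [4/5 + 1/5*1/5, 4/5 + 1/5*4/5) = [21/25, 24/25)
  'a': [4/5 + 1/5*4/5, 4/5 + 1/5*1/1) = [24/25, 1/1)
  emit 'f', narrow to [4/5, 21/25)
Step 3: interval [4/5, 21/25), width = 21/25 - 4/5 = 1/25
  'f': [4/5 + 1/25*0/1, 4/5 + 1/25*1/5) = [4/5, 101/125) <- contains code 201/250
  'b': [4/5 + 1/25*1/5, 4/5 + 1/25*4/5) = [101/125, 104/125)
  'a': [4/5 + 1/25*4/5, 4/5 + 1/25*1/1) = [104/125, 21/25)
  emit 'f', narrow to [4/5, 101/125)

Answer: symbol=a low=4/5 high=1/1
symbol=f low=4/5 high=21/25
symbol=f low=4/5 high=101/125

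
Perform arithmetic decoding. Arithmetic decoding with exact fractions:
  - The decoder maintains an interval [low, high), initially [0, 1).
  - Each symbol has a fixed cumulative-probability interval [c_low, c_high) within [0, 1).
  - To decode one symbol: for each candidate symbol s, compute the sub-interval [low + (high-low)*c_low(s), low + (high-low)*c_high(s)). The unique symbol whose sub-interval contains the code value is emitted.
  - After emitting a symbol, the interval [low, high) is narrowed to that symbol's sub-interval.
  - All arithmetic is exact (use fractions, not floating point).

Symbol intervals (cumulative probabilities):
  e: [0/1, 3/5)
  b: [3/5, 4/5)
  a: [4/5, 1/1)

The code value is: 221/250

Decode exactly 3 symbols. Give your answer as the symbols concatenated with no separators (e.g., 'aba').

Step 1: interval [0/1, 1/1), width = 1/1 - 0/1 = 1/1
  'e': [0/1 + 1/1*0/1, 0/1 + 1/1*3/5) = [0/1, 3/5)
  'b': [0/1 + 1/1*3/5, 0/1 + 1/1*4/5) = [3/5, 4/5)
  'a': [0/1 + 1/1*4/5, 0/1 + 1/1*1/1) = [4/5, 1/1) <- contains code 221/250
  emit 'a', narrow to [4/5, 1/1)
Step 2: interval [4/5, 1/1), width = 1/1 - 4/5 = 1/5
  'e': [4/5 + 1/5*0/1, 4/5 + 1/5*3/5) = [4/5, 23/25) <- contains code 221/250
  'b': [4/5 + 1/5*3/5, 4/5 + 1/5*4/5) = [23/25, 24/25)
  'a': [4/5 + 1/5*4/5, 4/5 + 1/5*1/1) = [24/25, 1/1)
  emit 'e', narrow to [4/5, 23/25)
Step 3: interval [4/5, 23/25), width = 23/25 - 4/5 = 3/25
  'e': [4/5 + 3/25*0/1, 4/5 + 3/25*3/5) = [4/5, 109/125)
  'b': [4/5 + 3/25*3/5, 4/5 + 3/25*4/5) = [109/125, 112/125) <- contains code 221/250
  'a': [4/5 + 3/25*4/5, 4/5 + 3/25*1/1) = [112/125, 23/25)
  emit 'b', narrow to [109/125, 112/125)

Answer: aeb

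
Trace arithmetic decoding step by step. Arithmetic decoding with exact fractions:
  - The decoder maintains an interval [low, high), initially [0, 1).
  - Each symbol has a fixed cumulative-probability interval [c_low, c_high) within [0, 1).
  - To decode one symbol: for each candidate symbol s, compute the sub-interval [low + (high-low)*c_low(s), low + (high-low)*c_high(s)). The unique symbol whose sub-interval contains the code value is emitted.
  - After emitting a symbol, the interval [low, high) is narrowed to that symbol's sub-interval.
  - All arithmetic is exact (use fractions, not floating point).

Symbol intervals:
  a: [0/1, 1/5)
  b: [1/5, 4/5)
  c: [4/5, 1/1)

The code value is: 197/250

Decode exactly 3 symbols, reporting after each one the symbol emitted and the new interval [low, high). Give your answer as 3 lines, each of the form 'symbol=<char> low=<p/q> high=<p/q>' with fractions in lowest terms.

Step 1: interval [0/1, 1/1), width = 1/1 - 0/1 = 1/1
  'a': [0/1 + 1/1*0/1, 0/1 + 1/1*1/5) = [0/1, 1/5)
  'b': [0/1 + 1/1*1/5, 0/1 + 1/1*4/5) = [1/5, 4/5) <- contains code 197/250
  'c': [0/1 + 1/1*4/5, 0/1 + 1/1*1/1) = [4/5, 1/1)
  emit 'b', narrow to [1/5, 4/5)
Step 2: interval [1/5, 4/5), width = 4/5 - 1/5 = 3/5
  'a': [1/5 + 3/5*0/1, 1/5 + 3/5*1/5) = [1/5, 8/25)
  'b': [1/5 + 3/5*1/5, 1/5 + 3/5*4/5) = [8/25, 17/25)
  'c': [1/5 + 3/5*4/5, 1/5 + 3/5*1/1) = [17/25, 4/5) <- contains code 197/250
  emit 'c', narrow to [17/25, 4/5)
Step 3: interval [17/25, 4/5), width = 4/5 - 17/25 = 3/25
  'a': [17/25 + 3/25*0/1, 17/25 + 3/25*1/5) = [17/25, 88/125)
  'b': [17/25 + 3/25*1/5, 17/25 + 3/25*4/5) = [88/125, 97/125)
  'c': [17/25 + 3/25*4/5, 17/25 + 3/25*1/1) = [97/125, 4/5) <- contains code 197/250
  emit 'c', narrow to [97/125, 4/5)

Answer: symbol=b low=1/5 high=4/5
symbol=c low=17/25 high=4/5
symbol=c low=97/125 high=4/5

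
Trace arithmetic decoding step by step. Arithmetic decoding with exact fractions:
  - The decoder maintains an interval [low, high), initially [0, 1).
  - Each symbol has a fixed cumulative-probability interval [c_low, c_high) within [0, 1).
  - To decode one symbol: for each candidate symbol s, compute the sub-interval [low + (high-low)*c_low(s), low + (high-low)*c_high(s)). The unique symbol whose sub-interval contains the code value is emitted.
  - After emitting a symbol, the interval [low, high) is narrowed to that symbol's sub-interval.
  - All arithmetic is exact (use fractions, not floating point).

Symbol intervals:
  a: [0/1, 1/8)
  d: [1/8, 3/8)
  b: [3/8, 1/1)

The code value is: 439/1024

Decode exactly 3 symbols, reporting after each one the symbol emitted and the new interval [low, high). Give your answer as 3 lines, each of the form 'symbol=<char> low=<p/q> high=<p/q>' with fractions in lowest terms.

Answer: symbol=b low=3/8 high=1/1
symbol=a low=3/8 high=29/64
symbol=b low=207/512 high=29/64

Derivation:
Step 1: interval [0/1, 1/1), width = 1/1 - 0/1 = 1/1
  'a': [0/1 + 1/1*0/1, 0/1 + 1/1*1/8) = [0/1, 1/8)
  'd': [0/1 + 1/1*1/8, 0/1 + 1/1*3/8) = [1/8, 3/8)
  'b': [0/1 + 1/1*3/8, 0/1 + 1/1*1/1) = [3/8, 1/1) <- contains code 439/1024
  emit 'b', narrow to [3/8, 1/1)
Step 2: interval [3/8, 1/1), width = 1/1 - 3/8 = 5/8
  'a': [3/8 + 5/8*0/1, 3/8 + 5/8*1/8) = [3/8, 29/64) <- contains code 439/1024
  'd': [3/8 + 5/8*1/8, 3/8 + 5/8*3/8) = [29/64, 39/64)
  'b': [3/8 + 5/8*3/8, 3/8 + 5/8*1/1) = [39/64, 1/1)
  emit 'a', narrow to [3/8, 29/64)
Step 3: interval [3/8, 29/64), width = 29/64 - 3/8 = 5/64
  'a': [3/8 + 5/64*0/1, 3/8 + 5/64*1/8) = [3/8, 197/512)
  'd': [3/8 + 5/64*1/8, 3/8 + 5/64*3/8) = [197/512, 207/512)
  'b': [3/8 + 5/64*3/8, 3/8 + 5/64*1/1) = [207/512, 29/64) <- contains code 439/1024
  emit 'b', narrow to [207/512, 29/64)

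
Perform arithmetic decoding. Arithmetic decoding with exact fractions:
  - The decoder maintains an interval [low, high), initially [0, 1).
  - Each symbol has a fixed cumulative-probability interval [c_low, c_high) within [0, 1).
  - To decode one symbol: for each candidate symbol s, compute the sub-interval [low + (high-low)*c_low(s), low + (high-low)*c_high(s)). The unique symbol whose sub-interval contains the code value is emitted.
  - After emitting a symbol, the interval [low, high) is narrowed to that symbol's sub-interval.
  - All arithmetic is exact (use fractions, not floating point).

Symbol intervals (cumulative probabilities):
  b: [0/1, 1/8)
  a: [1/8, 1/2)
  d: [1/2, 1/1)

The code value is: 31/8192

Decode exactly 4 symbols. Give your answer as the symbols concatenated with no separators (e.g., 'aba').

Answer: bbaa

Derivation:
Step 1: interval [0/1, 1/1), width = 1/1 - 0/1 = 1/1
  'b': [0/1 + 1/1*0/1, 0/1 + 1/1*1/8) = [0/1, 1/8) <- contains code 31/8192
  'a': [0/1 + 1/1*1/8, 0/1 + 1/1*1/2) = [1/8, 1/2)
  'd': [0/1 + 1/1*1/2, 0/1 + 1/1*1/1) = [1/2, 1/1)
  emit 'b', narrow to [0/1, 1/8)
Step 2: interval [0/1, 1/8), width = 1/8 - 0/1 = 1/8
  'b': [0/1 + 1/8*0/1, 0/1 + 1/8*1/8) = [0/1, 1/64) <- contains code 31/8192
  'a': [0/1 + 1/8*1/8, 0/1 + 1/8*1/2) = [1/64, 1/16)
  'd': [0/1 + 1/8*1/2, 0/1 + 1/8*1/1) = [1/16, 1/8)
  emit 'b', narrow to [0/1, 1/64)
Step 3: interval [0/1, 1/64), width = 1/64 - 0/1 = 1/64
  'b': [0/1 + 1/64*0/1, 0/1 + 1/64*1/8) = [0/1, 1/512)
  'a': [0/1 + 1/64*1/8, 0/1 + 1/64*1/2) = [1/512, 1/128) <- contains code 31/8192
  'd': [0/1 + 1/64*1/2, 0/1 + 1/64*1/1) = [1/128, 1/64)
  emit 'a', narrow to [1/512, 1/128)
Step 4: interval [1/512, 1/128), width = 1/128 - 1/512 = 3/512
  'b': [1/512 + 3/512*0/1, 1/512 + 3/512*1/8) = [1/512, 11/4096)
  'a': [1/512 + 3/512*1/8, 1/512 + 3/512*1/2) = [11/4096, 5/1024) <- contains code 31/8192
  'd': [1/512 + 3/512*1/2, 1/512 + 3/512*1/1) = [5/1024, 1/128)
  emit 'a', narrow to [11/4096, 5/1024)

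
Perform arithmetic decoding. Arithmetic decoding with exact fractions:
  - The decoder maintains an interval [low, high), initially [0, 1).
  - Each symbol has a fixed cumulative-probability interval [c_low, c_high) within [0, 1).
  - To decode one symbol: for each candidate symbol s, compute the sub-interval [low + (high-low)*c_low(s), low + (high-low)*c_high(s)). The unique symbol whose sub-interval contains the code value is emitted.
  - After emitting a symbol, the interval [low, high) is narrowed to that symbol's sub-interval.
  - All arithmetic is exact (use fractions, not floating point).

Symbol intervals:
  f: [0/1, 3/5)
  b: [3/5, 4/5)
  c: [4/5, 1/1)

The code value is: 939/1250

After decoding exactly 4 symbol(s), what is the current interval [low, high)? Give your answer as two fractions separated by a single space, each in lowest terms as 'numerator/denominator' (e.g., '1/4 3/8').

Step 1: interval [0/1, 1/1), width = 1/1 - 0/1 = 1/1
  'f': [0/1 + 1/1*0/1, 0/1 + 1/1*3/5) = [0/1, 3/5)
  'b': [0/1 + 1/1*3/5, 0/1 + 1/1*4/5) = [3/5, 4/5) <- contains code 939/1250
  'c': [0/1 + 1/1*4/5, 0/1 + 1/1*1/1) = [4/5, 1/1)
  emit 'b', narrow to [3/5, 4/5)
Step 2: interval [3/5, 4/5), width = 4/5 - 3/5 = 1/5
  'f': [3/5 + 1/5*0/1, 3/5 + 1/5*3/5) = [3/5, 18/25)
  'b': [3/5 + 1/5*3/5, 3/5 + 1/5*4/5) = [18/25, 19/25) <- contains code 939/1250
  'c': [3/5 + 1/5*4/5, 3/5 + 1/5*1/1) = [19/25, 4/5)
  emit 'b', narrow to [18/25, 19/25)
Step 3: interval [18/25, 19/25), width = 19/25 - 18/25 = 1/25
  'f': [18/25 + 1/25*0/1, 18/25 + 1/25*3/5) = [18/25, 93/125)
  'b': [18/25 + 1/25*3/5, 18/25 + 1/25*4/5) = [93/125, 94/125) <- contains code 939/1250
  'c': [18/25 + 1/25*4/5, 18/25 + 1/25*1/1) = [94/125, 19/25)
  emit 'b', narrow to [93/125, 94/125)
Step 4: interval [93/125, 94/125), width = 94/125 - 93/125 = 1/125
  'f': [93/125 + 1/125*0/1, 93/125 + 1/125*3/5) = [93/125, 468/625)
  'b': [93/125 + 1/125*3/5, 93/125 + 1/125*4/5) = [468/625, 469/625)
  'c': [93/125 + 1/125*4/5, 93/125 + 1/125*1/1) = [469/625, 94/125) <- contains code 939/1250
  emit 'c', narrow to [469/625, 94/125)

Answer: 469/625 94/125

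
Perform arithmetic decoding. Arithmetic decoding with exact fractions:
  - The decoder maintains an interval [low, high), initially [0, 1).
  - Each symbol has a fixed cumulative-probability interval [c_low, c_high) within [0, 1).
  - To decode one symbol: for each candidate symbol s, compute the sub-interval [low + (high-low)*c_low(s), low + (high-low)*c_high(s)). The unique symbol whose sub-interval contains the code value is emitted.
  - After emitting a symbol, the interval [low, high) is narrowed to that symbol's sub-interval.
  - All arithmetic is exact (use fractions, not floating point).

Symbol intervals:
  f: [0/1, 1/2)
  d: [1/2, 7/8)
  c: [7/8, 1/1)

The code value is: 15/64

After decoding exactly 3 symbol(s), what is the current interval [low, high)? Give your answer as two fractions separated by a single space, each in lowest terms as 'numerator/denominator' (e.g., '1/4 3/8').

Step 1: interval [0/1, 1/1), width = 1/1 - 0/1 = 1/1
  'f': [0/1 + 1/1*0/1, 0/1 + 1/1*1/2) = [0/1, 1/2) <- contains code 15/64
  'd': [0/1 + 1/1*1/2, 0/1 + 1/1*7/8) = [1/2, 7/8)
  'c': [0/1 + 1/1*7/8, 0/1 + 1/1*1/1) = [7/8, 1/1)
  emit 'f', narrow to [0/1, 1/2)
Step 2: interval [0/1, 1/2), width = 1/2 - 0/1 = 1/2
  'f': [0/1 + 1/2*0/1, 0/1 + 1/2*1/2) = [0/1, 1/4) <- contains code 15/64
  'd': [0/1 + 1/2*1/2, 0/1 + 1/2*7/8) = [1/4, 7/16)
  'c': [0/1 + 1/2*7/8, 0/1 + 1/2*1/1) = [7/16, 1/2)
  emit 'f', narrow to [0/1, 1/4)
Step 3: interval [0/1, 1/4), width = 1/4 - 0/1 = 1/4
  'f': [0/1 + 1/4*0/1, 0/1 + 1/4*1/2) = [0/1, 1/8)
  'd': [0/1 + 1/4*1/2, 0/1 + 1/4*7/8) = [1/8, 7/32)
  'c': [0/1 + 1/4*7/8, 0/1 + 1/4*1/1) = [7/32, 1/4) <- contains code 15/64
  emit 'c', narrow to [7/32, 1/4)

Answer: 7/32 1/4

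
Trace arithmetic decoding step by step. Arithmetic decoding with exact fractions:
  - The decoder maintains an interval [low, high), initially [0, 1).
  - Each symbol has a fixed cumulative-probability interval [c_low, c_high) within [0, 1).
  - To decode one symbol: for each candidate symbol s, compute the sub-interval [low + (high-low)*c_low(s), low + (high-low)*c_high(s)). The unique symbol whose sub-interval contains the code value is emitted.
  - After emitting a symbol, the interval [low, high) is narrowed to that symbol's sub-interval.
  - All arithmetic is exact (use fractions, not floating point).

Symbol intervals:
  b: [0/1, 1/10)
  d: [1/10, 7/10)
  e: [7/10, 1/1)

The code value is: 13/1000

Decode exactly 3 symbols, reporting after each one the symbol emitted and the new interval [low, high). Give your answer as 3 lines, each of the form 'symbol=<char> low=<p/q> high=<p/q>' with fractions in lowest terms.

Answer: symbol=b low=0/1 high=1/10
symbol=d low=1/100 high=7/100
symbol=b low=1/100 high=2/125

Derivation:
Step 1: interval [0/1, 1/1), width = 1/1 - 0/1 = 1/1
  'b': [0/1 + 1/1*0/1, 0/1 + 1/1*1/10) = [0/1, 1/10) <- contains code 13/1000
  'd': [0/1 + 1/1*1/10, 0/1 + 1/1*7/10) = [1/10, 7/10)
  'e': [0/1 + 1/1*7/10, 0/1 + 1/1*1/1) = [7/10, 1/1)
  emit 'b', narrow to [0/1, 1/10)
Step 2: interval [0/1, 1/10), width = 1/10 - 0/1 = 1/10
  'b': [0/1 + 1/10*0/1, 0/1 + 1/10*1/10) = [0/1, 1/100)
  'd': [0/1 + 1/10*1/10, 0/1 + 1/10*7/10) = [1/100, 7/100) <- contains code 13/1000
  'e': [0/1 + 1/10*7/10, 0/1 + 1/10*1/1) = [7/100, 1/10)
  emit 'd', narrow to [1/100, 7/100)
Step 3: interval [1/100, 7/100), width = 7/100 - 1/100 = 3/50
  'b': [1/100 + 3/50*0/1, 1/100 + 3/50*1/10) = [1/100, 2/125) <- contains code 13/1000
  'd': [1/100 + 3/50*1/10, 1/100 + 3/50*7/10) = [2/125, 13/250)
  'e': [1/100 + 3/50*7/10, 1/100 + 3/50*1/1) = [13/250, 7/100)
  emit 'b', narrow to [1/100, 2/125)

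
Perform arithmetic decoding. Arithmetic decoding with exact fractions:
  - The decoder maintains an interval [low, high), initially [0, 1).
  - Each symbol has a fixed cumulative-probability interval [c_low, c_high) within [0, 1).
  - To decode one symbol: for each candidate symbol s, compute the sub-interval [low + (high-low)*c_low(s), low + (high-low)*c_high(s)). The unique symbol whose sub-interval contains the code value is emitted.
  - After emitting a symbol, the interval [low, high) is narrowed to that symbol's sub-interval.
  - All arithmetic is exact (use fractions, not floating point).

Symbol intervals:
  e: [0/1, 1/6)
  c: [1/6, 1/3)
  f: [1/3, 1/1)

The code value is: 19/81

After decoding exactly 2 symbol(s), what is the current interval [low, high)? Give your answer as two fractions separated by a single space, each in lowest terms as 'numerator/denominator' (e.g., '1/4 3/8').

Answer: 2/9 1/3

Derivation:
Step 1: interval [0/1, 1/1), width = 1/1 - 0/1 = 1/1
  'e': [0/1 + 1/1*0/1, 0/1 + 1/1*1/6) = [0/1, 1/6)
  'c': [0/1 + 1/1*1/6, 0/1 + 1/1*1/3) = [1/6, 1/3) <- contains code 19/81
  'f': [0/1 + 1/1*1/3, 0/1 + 1/1*1/1) = [1/3, 1/1)
  emit 'c', narrow to [1/6, 1/3)
Step 2: interval [1/6, 1/3), width = 1/3 - 1/6 = 1/6
  'e': [1/6 + 1/6*0/1, 1/6 + 1/6*1/6) = [1/6, 7/36)
  'c': [1/6 + 1/6*1/6, 1/6 + 1/6*1/3) = [7/36, 2/9)
  'f': [1/6 + 1/6*1/3, 1/6 + 1/6*1/1) = [2/9, 1/3) <- contains code 19/81
  emit 'f', narrow to [2/9, 1/3)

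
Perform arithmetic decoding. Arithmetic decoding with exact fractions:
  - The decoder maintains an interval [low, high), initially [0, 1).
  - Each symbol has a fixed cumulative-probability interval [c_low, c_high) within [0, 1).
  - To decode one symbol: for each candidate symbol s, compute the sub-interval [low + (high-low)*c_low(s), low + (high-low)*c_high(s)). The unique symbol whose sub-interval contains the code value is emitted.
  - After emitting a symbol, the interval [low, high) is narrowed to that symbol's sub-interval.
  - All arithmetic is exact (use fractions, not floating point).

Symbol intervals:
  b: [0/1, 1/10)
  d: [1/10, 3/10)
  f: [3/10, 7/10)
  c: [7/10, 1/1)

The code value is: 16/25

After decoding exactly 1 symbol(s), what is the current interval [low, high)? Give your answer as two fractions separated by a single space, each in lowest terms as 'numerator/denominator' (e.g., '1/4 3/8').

Step 1: interval [0/1, 1/1), width = 1/1 - 0/1 = 1/1
  'b': [0/1 + 1/1*0/1, 0/1 + 1/1*1/10) = [0/1, 1/10)
  'd': [0/1 + 1/1*1/10, 0/1 + 1/1*3/10) = [1/10, 3/10)
  'f': [0/1 + 1/1*3/10, 0/1 + 1/1*7/10) = [3/10, 7/10) <- contains code 16/25
  'c': [0/1 + 1/1*7/10, 0/1 + 1/1*1/1) = [7/10, 1/1)
  emit 'f', narrow to [3/10, 7/10)

Answer: 3/10 7/10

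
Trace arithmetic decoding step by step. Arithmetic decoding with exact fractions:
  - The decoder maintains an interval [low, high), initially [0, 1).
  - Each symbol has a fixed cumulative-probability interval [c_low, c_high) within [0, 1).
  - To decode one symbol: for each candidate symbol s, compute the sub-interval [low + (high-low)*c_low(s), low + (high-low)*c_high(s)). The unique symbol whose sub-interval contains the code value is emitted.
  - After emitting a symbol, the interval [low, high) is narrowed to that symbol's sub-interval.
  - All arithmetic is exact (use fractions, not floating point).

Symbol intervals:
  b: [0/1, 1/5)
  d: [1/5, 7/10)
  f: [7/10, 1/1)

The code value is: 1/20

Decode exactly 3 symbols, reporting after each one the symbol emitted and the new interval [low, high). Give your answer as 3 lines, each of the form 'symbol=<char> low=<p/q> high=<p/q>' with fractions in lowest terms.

Answer: symbol=b low=0/1 high=1/5
symbol=d low=1/25 high=7/50
symbol=b low=1/25 high=3/50

Derivation:
Step 1: interval [0/1, 1/1), width = 1/1 - 0/1 = 1/1
  'b': [0/1 + 1/1*0/1, 0/1 + 1/1*1/5) = [0/1, 1/5) <- contains code 1/20
  'd': [0/1 + 1/1*1/5, 0/1 + 1/1*7/10) = [1/5, 7/10)
  'f': [0/1 + 1/1*7/10, 0/1 + 1/1*1/1) = [7/10, 1/1)
  emit 'b', narrow to [0/1, 1/5)
Step 2: interval [0/1, 1/5), width = 1/5 - 0/1 = 1/5
  'b': [0/1 + 1/5*0/1, 0/1 + 1/5*1/5) = [0/1, 1/25)
  'd': [0/1 + 1/5*1/5, 0/1 + 1/5*7/10) = [1/25, 7/50) <- contains code 1/20
  'f': [0/1 + 1/5*7/10, 0/1 + 1/5*1/1) = [7/50, 1/5)
  emit 'd', narrow to [1/25, 7/50)
Step 3: interval [1/25, 7/50), width = 7/50 - 1/25 = 1/10
  'b': [1/25 + 1/10*0/1, 1/25 + 1/10*1/5) = [1/25, 3/50) <- contains code 1/20
  'd': [1/25 + 1/10*1/5, 1/25 + 1/10*7/10) = [3/50, 11/100)
  'f': [1/25 + 1/10*7/10, 1/25 + 1/10*1/1) = [11/100, 7/50)
  emit 'b', narrow to [1/25, 3/50)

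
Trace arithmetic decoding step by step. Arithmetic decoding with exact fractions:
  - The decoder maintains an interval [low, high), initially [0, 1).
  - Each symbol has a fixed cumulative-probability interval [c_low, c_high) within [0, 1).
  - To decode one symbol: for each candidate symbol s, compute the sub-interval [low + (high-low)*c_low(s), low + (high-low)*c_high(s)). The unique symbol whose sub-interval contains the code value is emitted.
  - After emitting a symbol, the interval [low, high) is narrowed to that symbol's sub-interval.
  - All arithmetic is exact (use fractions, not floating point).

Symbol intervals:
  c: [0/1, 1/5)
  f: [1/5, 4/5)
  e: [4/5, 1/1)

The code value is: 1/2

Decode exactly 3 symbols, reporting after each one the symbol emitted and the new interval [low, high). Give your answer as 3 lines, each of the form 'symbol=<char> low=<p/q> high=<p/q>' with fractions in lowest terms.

Answer: symbol=f low=1/5 high=4/5
symbol=f low=8/25 high=17/25
symbol=f low=49/125 high=76/125

Derivation:
Step 1: interval [0/1, 1/1), width = 1/1 - 0/1 = 1/1
  'c': [0/1 + 1/1*0/1, 0/1 + 1/1*1/5) = [0/1, 1/5)
  'f': [0/1 + 1/1*1/5, 0/1 + 1/1*4/5) = [1/5, 4/5) <- contains code 1/2
  'e': [0/1 + 1/1*4/5, 0/1 + 1/1*1/1) = [4/5, 1/1)
  emit 'f', narrow to [1/5, 4/5)
Step 2: interval [1/5, 4/5), width = 4/5 - 1/5 = 3/5
  'c': [1/5 + 3/5*0/1, 1/5 + 3/5*1/5) = [1/5, 8/25)
  'f': [1/5 + 3/5*1/5, 1/5 + 3/5*4/5) = [8/25, 17/25) <- contains code 1/2
  'e': [1/5 + 3/5*4/5, 1/5 + 3/5*1/1) = [17/25, 4/5)
  emit 'f', narrow to [8/25, 17/25)
Step 3: interval [8/25, 17/25), width = 17/25 - 8/25 = 9/25
  'c': [8/25 + 9/25*0/1, 8/25 + 9/25*1/5) = [8/25, 49/125)
  'f': [8/25 + 9/25*1/5, 8/25 + 9/25*4/5) = [49/125, 76/125) <- contains code 1/2
  'e': [8/25 + 9/25*4/5, 8/25 + 9/25*1/1) = [76/125, 17/25)
  emit 'f', narrow to [49/125, 76/125)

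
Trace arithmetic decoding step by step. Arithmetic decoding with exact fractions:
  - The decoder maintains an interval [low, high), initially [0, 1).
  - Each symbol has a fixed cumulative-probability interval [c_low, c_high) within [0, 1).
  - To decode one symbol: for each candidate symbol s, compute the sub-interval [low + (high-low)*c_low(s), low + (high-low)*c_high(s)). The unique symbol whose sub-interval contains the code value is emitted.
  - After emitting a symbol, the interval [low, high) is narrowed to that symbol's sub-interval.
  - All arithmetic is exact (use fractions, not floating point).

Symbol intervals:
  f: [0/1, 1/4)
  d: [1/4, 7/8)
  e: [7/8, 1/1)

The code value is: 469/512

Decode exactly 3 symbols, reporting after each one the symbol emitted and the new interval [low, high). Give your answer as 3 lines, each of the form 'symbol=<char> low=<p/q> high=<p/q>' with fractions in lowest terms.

Answer: symbol=e low=7/8 high=1/1
symbol=d low=29/32 high=63/64
symbol=f low=29/32 high=237/256

Derivation:
Step 1: interval [0/1, 1/1), width = 1/1 - 0/1 = 1/1
  'f': [0/1 + 1/1*0/1, 0/1 + 1/1*1/4) = [0/1, 1/4)
  'd': [0/1 + 1/1*1/4, 0/1 + 1/1*7/8) = [1/4, 7/8)
  'e': [0/1 + 1/1*7/8, 0/1 + 1/1*1/1) = [7/8, 1/1) <- contains code 469/512
  emit 'e', narrow to [7/8, 1/1)
Step 2: interval [7/8, 1/1), width = 1/1 - 7/8 = 1/8
  'f': [7/8 + 1/8*0/1, 7/8 + 1/8*1/4) = [7/8, 29/32)
  'd': [7/8 + 1/8*1/4, 7/8 + 1/8*7/8) = [29/32, 63/64) <- contains code 469/512
  'e': [7/8 + 1/8*7/8, 7/8 + 1/8*1/1) = [63/64, 1/1)
  emit 'd', narrow to [29/32, 63/64)
Step 3: interval [29/32, 63/64), width = 63/64 - 29/32 = 5/64
  'f': [29/32 + 5/64*0/1, 29/32 + 5/64*1/4) = [29/32, 237/256) <- contains code 469/512
  'd': [29/32 + 5/64*1/4, 29/32 + 5/64*7/8) = [237/256, 499/512)
  'e': [29/32 + 5/64*7/8, 29/32 + 5/64*1/1) = [499/512, 63/64)
  emit 'f', narrow to [29/32, 237/256)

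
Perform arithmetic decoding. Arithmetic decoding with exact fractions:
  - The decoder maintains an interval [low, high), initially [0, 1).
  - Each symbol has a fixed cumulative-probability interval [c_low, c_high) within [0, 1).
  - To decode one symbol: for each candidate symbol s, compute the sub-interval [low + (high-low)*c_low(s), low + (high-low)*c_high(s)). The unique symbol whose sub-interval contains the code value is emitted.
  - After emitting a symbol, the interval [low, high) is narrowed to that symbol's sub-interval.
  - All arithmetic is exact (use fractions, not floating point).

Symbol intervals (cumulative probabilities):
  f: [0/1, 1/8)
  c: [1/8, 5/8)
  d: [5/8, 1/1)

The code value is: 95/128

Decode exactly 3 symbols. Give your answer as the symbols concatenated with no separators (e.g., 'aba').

Answer: dcc

Derivation:
Step 1: interval [0/1, 1/1), width = 1/1 - 0/1 = 1/1
  'f': [0/1 + 1/1*0/1, 0/1 + 1/1*1/8) = [0/1, 1/8)
  'c': [0/1 + 1/1*1/8, 0/1 + 1/1*5/8) = [1/8, 5/8)
  'd': [0/1 + 1/1*5/8, 0/1 + 1/1*1/1) = [5/8, 1/1) <- contains code 95/128
  emit 'd', narrow to [5/8, 1/1)
Step 2: interval [5/8, 1/1), width = 1/1 - 5/8 = 3/8
  'f': [5/8 + 3/8*0/1, 5/8 + 3/8*1/8) = [5/8, 43/64)
  'c': [5/8 + 3/8*1/8, 5/8 + 3/8*5/8) = [43/64, 55/64) <- contains code 95/128
  'd': [5/8 + 3/8*5/8, 5/8 + 3/8*1/1) = [55/64, 1/1)
  emit 'c', narrow to [43/64, 55/64)
Step 3: interval [43/64, 55/64), width = 55/64 - 43/64 = 3/16
  'f': [43/64 + 3/16*0/1, 43/64 + 3/16*1/8) = [43/64, 89/128)
  'c': [43/64 + 3/16*1/8, 43/64 + 3/16*5/8) = [89/128, 101/128) <- contains code 95/128
  'd': [43/64 + 3/16*5/8, 43/64 + 3/16*1/1) = [101/128, 55/64)
  emit 'c', narrow to [89/128, 101/128)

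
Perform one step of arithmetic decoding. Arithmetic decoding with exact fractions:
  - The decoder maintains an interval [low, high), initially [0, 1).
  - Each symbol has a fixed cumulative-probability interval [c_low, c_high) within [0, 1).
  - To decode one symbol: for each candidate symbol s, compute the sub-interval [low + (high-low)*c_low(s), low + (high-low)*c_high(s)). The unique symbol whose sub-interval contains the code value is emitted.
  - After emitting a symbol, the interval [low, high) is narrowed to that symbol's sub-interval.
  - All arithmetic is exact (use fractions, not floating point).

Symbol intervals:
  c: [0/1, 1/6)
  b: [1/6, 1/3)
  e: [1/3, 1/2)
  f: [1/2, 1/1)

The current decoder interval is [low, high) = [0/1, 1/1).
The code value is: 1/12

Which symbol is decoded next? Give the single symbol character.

Answer: c

Derivation:
Interval width = high − low = 1/1 − 0/1 = 1/1
Scaled code = (code − low) / width = (1/12 − 0/1) / 1/1 = 1/12
  c: [0/1, 1/6) ← scaled code falls here ✓
  b: [1/6, 1/3) 
  e: [1/3, 1/2) 
  f: [1/2, 1/1) 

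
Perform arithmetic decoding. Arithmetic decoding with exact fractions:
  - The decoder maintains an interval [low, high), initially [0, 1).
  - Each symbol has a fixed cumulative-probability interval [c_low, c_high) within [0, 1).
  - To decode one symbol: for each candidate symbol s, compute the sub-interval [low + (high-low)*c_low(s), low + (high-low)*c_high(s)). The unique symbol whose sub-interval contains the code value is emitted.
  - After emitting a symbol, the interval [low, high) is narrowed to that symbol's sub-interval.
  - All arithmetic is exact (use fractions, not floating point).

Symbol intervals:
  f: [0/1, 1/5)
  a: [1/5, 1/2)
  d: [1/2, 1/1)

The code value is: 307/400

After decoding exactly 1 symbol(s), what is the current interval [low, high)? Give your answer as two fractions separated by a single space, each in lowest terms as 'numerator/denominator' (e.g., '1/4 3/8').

Step 1: interval [0/1, 1/1), width = 1/1 - 0/1 = 1/1
  'f': [0/1 + 1/1*0/1, 0/1 + 1/1*1/5) = [0/1, 1/5)
  'a': [0/1 + 1/1*1/5, 0/1 + 1/1*1/2) = [1/5, 1/2)
  'd': [0/1 + 1/1*1/2, 0/1 + 1/1*1/1) = [1/2, 1/1) <- contains code 307/400
  emit 'd', narrow to [1/2, 1/1)

Answer: 1/2 1/1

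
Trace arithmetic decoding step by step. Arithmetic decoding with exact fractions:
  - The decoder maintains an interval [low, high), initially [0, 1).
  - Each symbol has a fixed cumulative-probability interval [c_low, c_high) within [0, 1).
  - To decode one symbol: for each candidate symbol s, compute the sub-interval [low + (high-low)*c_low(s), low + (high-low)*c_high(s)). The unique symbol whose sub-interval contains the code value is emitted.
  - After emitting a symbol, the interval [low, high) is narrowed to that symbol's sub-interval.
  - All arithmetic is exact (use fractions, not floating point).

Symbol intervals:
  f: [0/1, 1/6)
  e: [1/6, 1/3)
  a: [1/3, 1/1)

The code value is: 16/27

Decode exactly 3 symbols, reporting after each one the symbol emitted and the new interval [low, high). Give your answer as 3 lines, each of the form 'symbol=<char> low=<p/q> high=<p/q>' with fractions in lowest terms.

Answer: symbol=a low=1/3 high=1/1
symbol=a low=5/9 high=1/1
symbol=f low=5/9 high=17/27

Derivation:
Step 1: interval [0/1, 1/1), width = 1/1 - 0/1 = 1/1
  'f': [0/1 + 1/1*0/1, 0/1 + 1/1*1/6) = [0/1, 1/6)
  'e': [0/1 + 1/1*1/6, 0/1 + 1/1*1/3) = [1/6, 1/3)
  'a': [0/1 + 1/1*1/3, 0/1 + 1/1*1/1) = [1/3, 1/1) <- contains code 16/27
  emit 'a', narrow to [1/3, 1/1)
Step 2: interval [1/3, 1/1), width = 1/1 - 1/3 = 2/3
  'f': [1/3 + 2/3*0/1, 1/3 + 2/3*1/6) = [1/3, 4/9)
  'e': [1/3 + 2/3*1/6, 1/3 + 2/3*1/3) = [4/9, 5/9)
  'a': [1/3 + 2/3*1/3, 1/3 + 2/3*1/1) = [5/9, 1/1) <- contains code 16/27
  emit 'a', narrow to [5/9, 1/1)
Step 3: interval [5/9, 1/1), width = 1/1 - 5/9 = 4/9
  'f': [5/9 + 4/9*0/1, 5/9 + 4/9*1/6) = [5/9, 17/27) <- contains code 16/27
  'e': [5/9 + 4/9*1/6, 5/9 + 4/9*1/3) = [17/27, 19/27)
  'a': [5/9 + 4/9*1/3, 5/9 + 4/9*1/1) = [19/27, 1/1)
  emit 'f', narrow to [5/9, 17/27)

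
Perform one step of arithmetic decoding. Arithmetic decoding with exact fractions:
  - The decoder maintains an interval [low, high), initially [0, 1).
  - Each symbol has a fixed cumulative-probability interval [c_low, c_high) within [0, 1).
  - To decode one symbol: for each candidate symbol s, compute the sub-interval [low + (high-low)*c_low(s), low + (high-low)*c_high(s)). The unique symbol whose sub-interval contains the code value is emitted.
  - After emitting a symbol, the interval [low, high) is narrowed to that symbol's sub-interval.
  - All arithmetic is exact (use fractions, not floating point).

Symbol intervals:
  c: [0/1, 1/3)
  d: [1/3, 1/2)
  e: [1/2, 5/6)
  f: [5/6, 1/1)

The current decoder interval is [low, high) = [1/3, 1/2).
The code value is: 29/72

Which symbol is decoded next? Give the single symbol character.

Answer: d

Derivation:
Interval width = high − low = 1/2 − 1/3 = 1/6
Scaled code = (code − low) / width = (29/72 − 1/3) / 1/6 = 5/12
  c: [0/1, 1/3) 
  d: [1/3, 1/2) ← scaled code falls here ✓
  e: [1/2, 5/6) 
  f: [5/6, 1/1) 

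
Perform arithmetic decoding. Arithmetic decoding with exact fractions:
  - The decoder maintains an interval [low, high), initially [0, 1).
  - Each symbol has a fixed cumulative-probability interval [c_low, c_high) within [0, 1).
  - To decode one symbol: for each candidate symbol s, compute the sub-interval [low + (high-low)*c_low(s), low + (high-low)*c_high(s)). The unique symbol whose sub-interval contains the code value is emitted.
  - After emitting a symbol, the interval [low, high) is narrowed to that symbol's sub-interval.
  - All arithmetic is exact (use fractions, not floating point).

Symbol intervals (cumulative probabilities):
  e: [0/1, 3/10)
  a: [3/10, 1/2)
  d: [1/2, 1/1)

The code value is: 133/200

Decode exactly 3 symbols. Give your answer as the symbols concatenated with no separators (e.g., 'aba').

Answer: dae

Derivation:
Step 1: interval [0/1, 1/1), width = 1/1 - 0/1 = 1/1
  'e': [0/1 + 1/1*0/1, 0/1 + 1/1*3/10) = [0/1, 3/10)
  'a': [0/1 + 1/1*3/10, 0/1 + 1/1*1/2) = [3/10, 1/2)
  'd': [0/1 + 1/1*1/2, 0/1 + 1/1*1/1) = [1/2, 1/1) <- contains code 133/200
  emit 'd', narrow to [1/2, 1/1)
Step 2: interval [1/2, 1/1), width = 1/1 - 1/2 = 1/2
  'e': [1/2 + 1/2*0/1, 1/2 + 1/2*3/10) = [1/2, 13/20)
  'a': [1/2 + 1/2*3/10, 1/2 + 1/2*1/2) = [13/20, 3/4) <- contains code 133/200
  'd': [1/2 + 1/2*1/2, 1/2 + 1/2*1/1) = [3/4, 1/1)
  emit 'a', narrow to [13/20, 3/4)
Step 3: interval [13/20, 3/4), width = 3/4 - 13/20 = 1/10
  'e': [13/20 + 1/10*0/1, 13/20 + 1/10*3/10) = [13/20, 17/25) <- contains code 133/200
  'a': [13/20 + 1/10*3/10, 13/20 + 1/10*1/2) = [17/25, 7/10)
  'd': [13/20 + 1/10*1/2, 13/20 + 1/10*1/1) = [7/10, 3/4)
  emit 'e', narrow to [13/20, 17/25)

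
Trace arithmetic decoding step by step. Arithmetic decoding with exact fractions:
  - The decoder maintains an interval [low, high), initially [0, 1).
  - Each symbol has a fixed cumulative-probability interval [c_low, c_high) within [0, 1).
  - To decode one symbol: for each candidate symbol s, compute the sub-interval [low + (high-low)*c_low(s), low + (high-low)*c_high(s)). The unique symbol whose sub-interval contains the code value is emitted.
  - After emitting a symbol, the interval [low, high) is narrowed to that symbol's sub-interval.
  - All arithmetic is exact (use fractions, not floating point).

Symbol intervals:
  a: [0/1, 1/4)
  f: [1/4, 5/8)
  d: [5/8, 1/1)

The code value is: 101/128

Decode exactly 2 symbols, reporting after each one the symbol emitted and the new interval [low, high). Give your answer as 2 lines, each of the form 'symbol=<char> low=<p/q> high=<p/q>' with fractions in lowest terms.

Answer: symbol=d low=5/8 high=1/1
symbol=f low=23/32 high=55/64

Derivation:
Step 1: interval [0/1, 1/1), width = 1/1 - 0/1 = 1/1
  'a': [0/1 + 1/1*0/1, 0/1 + 1/1*1/4) = [0/1, 1/4)
  'f': [0/1 + 1/1*1/4, 0/1 + 1/1*5/8) = [1/4, 5/8)
  'd': [0/1 + 1/1*5/8, 0/1 + 1/1*1/1) = [5/8, 1/1) <- contains code 101/128
  emit 'd', narrow to [5/8, 1/1)
Step 2: interval [5/8, 1/1), width = 1/1 - 5/8 = 3/8
  'a': [5/8 + 3/8*0/1, 5/8 + 3/8*1/4) = [5/8, 23/32)
  'f': [5/8 + 3/8*1/4, 5/8 + 3/8*5/8) = [23/32, 55/64) <- contains code 101/128
  'd': [5/8 + 3/8*5/8, 5/8 + 3/8*1/1) = [55/64, 1/1)
  emit 'f', narrow to [23/32, 55/64)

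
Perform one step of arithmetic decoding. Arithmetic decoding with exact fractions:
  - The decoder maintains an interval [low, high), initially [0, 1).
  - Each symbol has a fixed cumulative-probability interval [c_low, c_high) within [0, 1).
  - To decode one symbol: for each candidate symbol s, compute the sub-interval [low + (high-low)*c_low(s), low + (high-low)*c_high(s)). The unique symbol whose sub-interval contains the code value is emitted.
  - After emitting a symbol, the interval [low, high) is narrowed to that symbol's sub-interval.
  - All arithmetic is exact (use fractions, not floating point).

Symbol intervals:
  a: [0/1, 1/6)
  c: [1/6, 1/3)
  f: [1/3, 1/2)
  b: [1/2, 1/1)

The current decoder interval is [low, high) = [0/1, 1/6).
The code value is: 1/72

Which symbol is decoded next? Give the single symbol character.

Interval width = high − low = 1/6 − 0/1 = 1/6
Scaled code = (code − low) / width = (1/72 − 0/1) / 1/6 = 1/12
  a: [0/1, 1/6) ← scaled code falls here ✓
  c: [1/6, 1/3) 
  f: [1/3, 1/2) 
  b: [1/2, 1/1) 

Answer: a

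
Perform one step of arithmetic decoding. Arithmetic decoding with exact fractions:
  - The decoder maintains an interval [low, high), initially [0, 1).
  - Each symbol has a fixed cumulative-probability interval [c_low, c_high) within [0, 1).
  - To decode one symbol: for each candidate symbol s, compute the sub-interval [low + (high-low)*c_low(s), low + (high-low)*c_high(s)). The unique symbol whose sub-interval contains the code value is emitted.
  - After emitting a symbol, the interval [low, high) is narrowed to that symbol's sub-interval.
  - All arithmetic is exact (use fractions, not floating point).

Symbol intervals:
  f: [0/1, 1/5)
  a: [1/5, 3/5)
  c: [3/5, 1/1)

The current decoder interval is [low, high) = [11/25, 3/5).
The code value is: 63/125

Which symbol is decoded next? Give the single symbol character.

Answer: a

Derivation:
Interval width = high − low = 3/5 − 11/25 = 4/25
Scaled code = (code − low) / width = (63/125 − 11/25) / 4/25 = 2/5
  f: [0/1, 1/5) 
  a: [1/5, 3/5) ← scaled code falls here ✓
  c: [3/5, 1/1) 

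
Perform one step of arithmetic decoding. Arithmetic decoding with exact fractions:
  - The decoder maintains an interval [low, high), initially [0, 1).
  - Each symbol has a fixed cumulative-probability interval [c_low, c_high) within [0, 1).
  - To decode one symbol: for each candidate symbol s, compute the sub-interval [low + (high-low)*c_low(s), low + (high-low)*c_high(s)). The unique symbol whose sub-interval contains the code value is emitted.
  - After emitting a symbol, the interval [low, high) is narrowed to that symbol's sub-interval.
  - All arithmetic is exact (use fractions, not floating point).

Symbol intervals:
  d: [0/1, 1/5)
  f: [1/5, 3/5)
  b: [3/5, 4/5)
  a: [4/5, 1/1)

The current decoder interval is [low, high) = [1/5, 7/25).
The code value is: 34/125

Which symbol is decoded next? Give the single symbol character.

Interval width = high − low = 7/25 − 1/5 = 2/25
Scaled code = (code − low) / width = (34/125 − 1/5) / 2/25 = 9/10
  d: [0/1, 1/5) 
  f: [1/5, 3/5) 
  b: [3/5, 4/5) 
  a: [4/5, 1/1) ← scaled code falls here ✓

Answer: a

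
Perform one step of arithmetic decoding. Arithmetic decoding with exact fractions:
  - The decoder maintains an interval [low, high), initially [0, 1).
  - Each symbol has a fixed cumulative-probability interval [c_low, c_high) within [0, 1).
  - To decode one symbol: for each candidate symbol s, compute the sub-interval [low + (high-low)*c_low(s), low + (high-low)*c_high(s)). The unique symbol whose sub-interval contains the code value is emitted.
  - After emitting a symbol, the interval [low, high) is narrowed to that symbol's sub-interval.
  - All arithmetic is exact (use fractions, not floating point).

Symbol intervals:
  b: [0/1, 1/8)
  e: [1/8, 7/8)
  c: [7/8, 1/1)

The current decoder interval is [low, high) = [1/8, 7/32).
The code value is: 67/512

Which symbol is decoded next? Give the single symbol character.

Interval width = high − low = 7/32 − 1/8 = 3/32
Scaled code = (code − low) / width = (67/512 − 1/8) / 3/32 = 1/16
  b: [0/1, 1/8) ← scaled code falls here ✓
  e: [1/8, 7/8) 
  c: [7/8, 1/1) 

Answer: b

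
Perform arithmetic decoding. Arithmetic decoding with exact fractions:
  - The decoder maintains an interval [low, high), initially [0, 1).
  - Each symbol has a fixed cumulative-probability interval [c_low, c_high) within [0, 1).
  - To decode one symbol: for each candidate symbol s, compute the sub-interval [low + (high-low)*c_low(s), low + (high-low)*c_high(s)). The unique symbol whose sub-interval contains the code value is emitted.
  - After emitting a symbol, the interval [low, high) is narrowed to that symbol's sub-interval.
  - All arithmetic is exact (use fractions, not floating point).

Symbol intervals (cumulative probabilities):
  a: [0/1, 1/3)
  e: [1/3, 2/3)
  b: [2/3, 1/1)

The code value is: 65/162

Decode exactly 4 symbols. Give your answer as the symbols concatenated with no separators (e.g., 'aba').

Step 1: interval [0/1, 1/1), width = 1/1 - 0/1 = 1/1
  'a': [0/1 + 1/1*0/1, 0/1 + 1/1*1/3) = [0/1, 1/3)
  'e': [0/1 + 1/1*1/3, 0/1 + 1/1*2/3) = [1/3, 2/3) <- contains code 65/162
  'b': [0/1 + 1/1*2/3, 0/1 + 1/1*1/1) = [2/3, 1/1)
  emit 'e', narrow to [1/3, 2/3)
Step 2: interval [1/3, 2/3), width = 2/3 - 1/3 = 1/3
  'a': [1/3 + 1/3*0/1, 1/3 + 1/3*1/3) = [1/3, 4/9) <- contains code 65/162
  'e': [1/3 + 1/3*1/3, 1/3 + 1/3*2/3) = [4/9, 5/9)
  'b': [1/3 + 1/3*2/3, 1/3 + 1/3*1/1) = [5/9, 2/3)
  emit 'a', narrow to [1/3, 4/9)
Step 3: interval [1/3, 4/9), width = 4/9 - 1/3 = 1/9
  'a': [1/3 + 1/9*0/1, 1/3 + 1/9*1/3) = [1/3, 10/27)
  'e': [1/3 + 1/9*1/3, 1/3 + 1/9*2/3) = [10/27, 11/27) <- contains code 65/162
  'b': [1/3 + 1/9*2/3, 1/3 + 1/9*1/1) = [11/27, 4/9)
  emit 'e', narrow to [10/27, 11/27)
Step 4: interval [10/27, 11/27), width = 11/27 - 10/27 = 1/27
  'a': [10/27 + 1/27*0/1, 10/27 + 1/27*1/3) = [10/27, 31/81)
  'e': [10/27 + 1/27*1/3, 10/27 + 1/27*2/3) = [31/81, 32/81)
  'b': [10/27 + 1/27*2/3, 10/27 + 1/27*1/1) = [32/81, 11/27) <- contains code 65/162
  emit 'b', narrow to [32/81, 11/27)

Answer: eaeb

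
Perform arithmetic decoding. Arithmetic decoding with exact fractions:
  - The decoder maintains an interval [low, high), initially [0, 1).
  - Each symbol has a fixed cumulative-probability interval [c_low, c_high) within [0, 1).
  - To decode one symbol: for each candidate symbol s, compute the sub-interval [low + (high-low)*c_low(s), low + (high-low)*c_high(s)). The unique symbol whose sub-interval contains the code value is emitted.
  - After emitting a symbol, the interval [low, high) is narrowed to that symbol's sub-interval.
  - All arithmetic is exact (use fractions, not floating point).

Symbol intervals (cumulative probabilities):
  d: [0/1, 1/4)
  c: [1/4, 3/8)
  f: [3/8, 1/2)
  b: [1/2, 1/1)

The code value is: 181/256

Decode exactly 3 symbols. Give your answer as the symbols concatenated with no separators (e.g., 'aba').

Step 1: interval [0/1, 1/1), width = 1/1 - 0/1 = 1/1
  'd': [0/1 + 1/1*0/1, 0/1 + 1/1*1/4) = [0/1, 1/4)
  'c': [0/1 + 1/1*1/4, 0/1 + 1/1*3/8) = [1/4, 3/8)
  'f': [0/1 + 1/1*3/8, 0/1 + 1/1*1/2) = [3/8, 1/2)
  'b': [0/1 + 1/1*1/2, 0/1 + 1/1*1/1) = [1/2, 1/1) <- contains code 181/256
  emit 'b', narrow to [1/2, 1/1)
Step 2: interval [1/2, 1/1), width = 1/1 - 1/2 = 1/2
  'd': [1/2 + 1/2*0/1, 1/2 + 1/2*1/4) = [1/2, 5/8)
  'c': [1/2 + 1/2*1/4, 1/2 + 1/2*3/8) = [5/8, 11/16)
  'f': [1/2 + 1/2*3/8, 1/2 + 1/2*1/2) = [11/16, 3/4) <- contains code 181/256
  'b': [1/2 + 1/2*1/2, 1/2 + 1/2*1/1) = [3/4, 1/1)
  emit 'f', narrow to [11/16, 3/4)
Step 3: interval [11/16, 3/4), width = 3/4 - 11/16 = 1/16
  'd': [11/16 + 1/16*0/1, 11/16 + 1/16*1/4) = [11/16, 45/64)
  'c': [11/16 + 1/16*1/4, 11/16 + 1/16*3/8) = [45/64, 91/128) <- contains code 181/256
  'f': [11/16 + 1/16*3/8, 11/16 + 1/16*1/2) = [91/128, 23/32)
  'b': [11/16 + 1/16*1/2, 11/16 + 1/16*1/1) = [23/32, 3/4)
  emit 'c', narrow to [45/64, 91/128)

Answer: bfc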